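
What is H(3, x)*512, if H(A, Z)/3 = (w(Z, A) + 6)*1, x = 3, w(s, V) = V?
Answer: 13824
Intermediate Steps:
H(A, Z) = 18 + 3*A (H(A, Z) = 3*((A + 6)*1) = 3*((6 + A)*1) = 3*(6 + A) = 18 + 3*A)
H(3, x)*512 = (18 + 3*3)*512 = (18 + 9)*512 = 27*512 = 13824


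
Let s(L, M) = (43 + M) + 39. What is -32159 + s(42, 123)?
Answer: -31954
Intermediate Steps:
s(L, M) = 82 + M
-32159 + s(42, 123) = -32159 + (82 + 123) = -32159 + 205 = -31954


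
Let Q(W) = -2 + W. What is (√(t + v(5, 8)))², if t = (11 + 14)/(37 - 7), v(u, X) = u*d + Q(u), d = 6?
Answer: 203/6 ≈ 33.833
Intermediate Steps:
v(u, X) = -2 + 7*u (v(u, X) = u*6 + (-2 + u) = 6*u + (-2 + u) = -2 + 7*u)
t = ⅚ (t = 25/30 = 25*(1/30) = ⅚ ≈ 0.83333)
(√(t + v(5, 8)))² = (√(⅚ + (-2 + 7*5)))² = (√(⅚ + (-2 + 35)))² = (√(⅚ + 33))² = (√(203/6))² = (√1218/6)² = 203/6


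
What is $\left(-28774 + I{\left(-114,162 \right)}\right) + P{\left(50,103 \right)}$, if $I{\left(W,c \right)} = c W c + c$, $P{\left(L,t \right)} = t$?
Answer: $-3020325$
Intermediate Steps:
$I{\left(W,c \right)} = c + W c^{2}$ ($I{\left(W,c \right)} = W c c + c = W c^{2} + c = c + W c^{2}$)
$\left(-28774 + I{\left(-114,162 \right)}\right) + P{\left(50,103 \right)} = \left(-28774 + 162 \left(1 - 18468\right)\right) + 103 = \left(-28774 + 162 \left(-18467\right)\right) + 103 = \left(-28774 - 2991654\right) + 103 = -3020428 + 103 = -3020325$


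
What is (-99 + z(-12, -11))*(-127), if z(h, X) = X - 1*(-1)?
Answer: 13843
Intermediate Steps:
z(h, X) = 1 + X (z(h, X) = X + 1 = 1 + X)
(-99 + z(-12, -11))*(-127) = (-99 + (1 - 11))*(-127) = (-99 - 10)*(-127) = -109*(-127) = 13843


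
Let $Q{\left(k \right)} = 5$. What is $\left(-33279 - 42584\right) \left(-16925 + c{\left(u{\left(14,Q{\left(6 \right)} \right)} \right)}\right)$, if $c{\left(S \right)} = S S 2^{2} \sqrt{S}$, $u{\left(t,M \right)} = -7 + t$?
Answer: $1283981275 - 14869148 \sqrt{7} \approx 1.2446 \cdot 10^{9}$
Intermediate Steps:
$c{\left(S \right)} = 4 S^{\frac{5}{2}}$ ($c{\left(S \right)} = S^{2} \cdot 4 \sqrt{S} = 4 S^{\frac{5}{2}}$)
$\left(-33279 - 42584\right) \left(-16925 + c{\left(u{\left(14,Q{\left(6 \right)} \right)} \right)}\right) = \left(-33279 - 42584\right) \left(-16925 + 4 \left(-7 + 14\right)^{\frac{5}{2}}\right) = - 75863 \left(-16925 + 4 \cdot 7^{\frac{5}{2}}\right) = - 75863 \left(-16925 + 4 \cdot 49 \sqrt{7}\right) = - 75863 \left(-16925 + 196 \sqrt{7}\right) = 1283981275 - 14869148 \sqrt{7}$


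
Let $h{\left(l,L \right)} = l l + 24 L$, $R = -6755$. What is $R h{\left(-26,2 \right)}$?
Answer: $-4890620$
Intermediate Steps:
$h{\left(l,L \right)} = l^{2} + 24 L$
$R h{\left(-26,2 \right)} = - 6755 \left(\left(-26\right)^{2} + 24 \cdot 2\right) = - 6755 \left(676 + 48\right) = \left(-6755\right) 724 = -4890620$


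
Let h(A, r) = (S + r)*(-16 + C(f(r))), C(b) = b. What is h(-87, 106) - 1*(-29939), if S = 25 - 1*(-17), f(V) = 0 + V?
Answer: 43259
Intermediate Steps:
f(V) = V
S = 42 (S = 25 + 17 = 42)
h(A, r) = (-16 + r)*(42 + r) (h(A, r) = (42 + r)*(-16 + r) = (-16 + r)*(42 + r))
h(-87, 106) - 1*(-29939) = (-672 + 106**2 + 26*106) - 1*(-29939) = (-672 + 11236 + 2756) + 29939 = 13320 + 29939 = 43259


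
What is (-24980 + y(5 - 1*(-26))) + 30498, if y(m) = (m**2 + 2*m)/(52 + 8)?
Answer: 110701/20 ≈ 5535.0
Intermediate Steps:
y(m) = m/30 + m**2/60 (y(m) = (m**2 + 2*m)/60 = (m**2 + 2*m)*(1/60) = m/30 + m**2/60)
(-24980 + y(5 - 1*(-26))) + 30498 = (-24980 + (5 - 1*(-26))*(2 + (5 - 1*(-26)))/60) + 30498 = (-24980 + (5 + 26)*(2 + (5 + 26))/60) + 30498 = (-24980 + (1/60)*31*(2 + 31)) + 30498 = (-24980 + (1/60)*31*33) + 30498 = (-24980 + 341/20) + 30498 = -499259/20 + 30498 = 110701/20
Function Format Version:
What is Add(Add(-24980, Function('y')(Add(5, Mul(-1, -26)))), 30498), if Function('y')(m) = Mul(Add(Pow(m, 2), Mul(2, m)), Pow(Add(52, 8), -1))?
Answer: Rational(110701, 20) ≈ 5535.0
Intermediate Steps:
Function('y')(m) = Add(Mul(Rational(1, 30), m), Mul(Rational(1, 60), Pow(m, 2))) (Function('y')(m) = Mul(Add(Pow(m, 2), Mul(2, m)), Pow(60, -1)) = Mul(Add(Pow(m, 2), Mul(2, m)), Rational(1, 60)) = Add(Mul(Rational(1, 30), m), Mul(Rational(1, 60), Pow(m, 2))))
Add(Add(-24980, Function('y')(Add(5, Mul(-1, -26)))), 30498) = Add(Add(-24980, Mul(Rational(1, 60), Add(5, Mul(-1, -26)), Add(2, Add(5, Mul(-1, -26))))), 30498) = Add(Add(-24980, Mul(Rational(1, 60), Add(5, 26), Add(2, Add(5, 26)))), 30498) = Add(Add(-24980, Mul(Rational(1, 60), 31, Add(2, 31))), 30498) = Add(Add(-24980, Mul(Rational(1, 60), 31, 33)), 30498) = Add(Add(-24980, Rational(341, 20)), 30498) = Add(Rational(-499259, 20), 30498) = Rational(110701, 20)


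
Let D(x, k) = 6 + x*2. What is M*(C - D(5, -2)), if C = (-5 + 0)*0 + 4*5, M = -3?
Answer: -12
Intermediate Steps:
D(x, k) = 6 + 2*x
C = 20 (C = -5*0 + 20 = 0 + 20 = 20)
M*(C - D(5, -2)) = -3*(20 - (6 + 2*5)) = -3*(20 - (6 + 10)) = -3*(20 - 1*16) = -3*(20 - 16) = -3*4 = -12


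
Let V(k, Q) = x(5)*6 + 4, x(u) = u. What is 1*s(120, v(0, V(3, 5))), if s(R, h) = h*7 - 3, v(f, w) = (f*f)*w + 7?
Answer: 46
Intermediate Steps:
V(k, Q) = 34 (V(k, Q) = 5*6 + 4 = 30 + 4 = 34)
v(f, w) = 7 + w*f**2 (v(f, w) = f**2*w + 7 = w*f**2 + 7 = 7 + w*f**2)
s(R, h) = -3 + 7*h (s(R, h) = 7*h - 3 = -3 + 7*h)
1*s(120, v(0, V(3, 5))) = 1*(-3 + 7*(7 + 34*0**2)) = 1*(-3 + 7*(7 + 34*0)) = 1*(-3 + 7*(7 + 0)) = 1*(-3 + 7*7) = 1*(-3 + 49) = 1*46 = 46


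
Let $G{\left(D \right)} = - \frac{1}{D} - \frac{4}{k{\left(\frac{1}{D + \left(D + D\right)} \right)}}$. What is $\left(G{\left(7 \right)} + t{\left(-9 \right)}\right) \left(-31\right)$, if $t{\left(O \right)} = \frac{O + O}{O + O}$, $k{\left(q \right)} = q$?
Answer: $\frac{18042}{7} \approx 2577.4$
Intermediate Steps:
$t{\left(O \right)} = 1$ ($t{\left(O \right)} = \frac{2 O}{2 O} = 2 O \frac{1}{2 O} = 1$)
$G{\left(D \right)} = - \frac{1}{D} - 12 D$ ($G{\left(D \right)} = - \frac{1}{D} - \frac{4}{\frac{1}{D + \left(D + D\right)}} = - \frac{1}{D} - \frac{4}{\frac{1}{D + 2 D}} = - \frac{1}{D} - \frac{4}{\frac{1}{3 D}} = - \frac{1}{D} - \frac{4}{\frac{1}{3} \frac{1}{D}} = - \frac{1}{D} - 4 \cdot 3 D = - \frac{1}{D} - 12 D$)
$\left(G{\left(7 \right)} + t{\left(-9 \right)}\right) \left(-31\right) = \left(\left(- \frac{1}{7} - 84\right) + 1\right) \left(-31\right) = \left(- \frac{589}{7} + 1\right) \left(-31\right) = \left(- \frac{582}{7}\right) \left(-31\right) = \frac{18042}{7}$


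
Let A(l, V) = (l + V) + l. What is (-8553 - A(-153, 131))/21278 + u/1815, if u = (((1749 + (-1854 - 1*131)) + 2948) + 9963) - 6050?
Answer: 12576068/3861957 ≈ 3.2564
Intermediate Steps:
A(l, V) = V + 2*l (A(l, V) = (V + l) + l = V + 2*l)
u = 6625 (u = (((1749 + (-1854 - 131)) + 2948) + 9963) - 6050 = (((1749 - 1985) + 2948) + 9963) - 6050 = ((-236 + 2948) + 9963) - 6050 = (2712 + 9963) - 6050 = 12675 - 6050 = 6625)
(-8553 - A(-153, 131))/21278 + u/1815 = (-8553 - (131 + 2*(-153)))/21278 + 6625/1815 = (-8553 - (131 - 306))*(1/21278) + 6625*(1/1815) = (-8553 - 1*(-175))*(1/21278) + 1325/363 = (-8553 + 175)*(1/21278) + 1325/363 = -8378*1/21278 + 1325/363 = -4189/10639 + 1325/363 = 12576068/3861957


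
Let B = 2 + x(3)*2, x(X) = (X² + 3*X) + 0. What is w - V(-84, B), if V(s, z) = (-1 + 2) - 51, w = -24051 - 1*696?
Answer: -24697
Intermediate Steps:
x(X) = X² + 3*X
B = 38 (B = 2 + (3*(3 + 3))*2 = 2 + (3*6)*2 = 2 + 18*2 = 2 + 36 = 38)
w = -24747 (w = -24051 - 696 = -24747)
V(s, z) = -50 (V(s, z) = 1 - 51 = -50)
w - V(-84, B) = -24747 - 1*(-50) = -24747 + 50 = -24697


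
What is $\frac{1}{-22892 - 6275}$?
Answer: $- \frac{1}{29167} \approx -3.4285 \cdot 10^{-5}$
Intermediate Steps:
$\frac{1}{-22892 - 6275} = \frac{1}{-29167} = - \frac{1}{29167}$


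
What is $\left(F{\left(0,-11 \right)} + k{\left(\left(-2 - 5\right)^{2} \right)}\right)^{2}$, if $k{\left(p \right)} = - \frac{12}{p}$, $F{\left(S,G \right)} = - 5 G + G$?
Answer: $\frac{4596736}{2401} \approx 1914.5$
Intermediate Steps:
$F{\left(S,G \right)} = - 4 G$
$\left(F{\left(0,-11 \right)} + k{\left(\left(-2 - 5\right)^{2} \right)}\right)^{2} = \left(\left(-4\right) \left(-11\right) - \frac{12}{\left(-2 - 5\right)^{2}}\right)^{2} = \left(44 - \frac{12}{\left(-7\right)^{2}}\right)^{2} = \left(44 - \frac{12}{49}\right)^{2} = \left(\frac{2144}{49}\right)^{2} = \frac{4596736}{2401}$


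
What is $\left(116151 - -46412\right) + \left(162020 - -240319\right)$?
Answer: $564902$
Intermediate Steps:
$\left(116151 - -46412\right) + \left(162020 - -240319\right) = \left(116151 + 46412\right) + \left(162020 + 240319\right) = 162563 + 402339 = 564902$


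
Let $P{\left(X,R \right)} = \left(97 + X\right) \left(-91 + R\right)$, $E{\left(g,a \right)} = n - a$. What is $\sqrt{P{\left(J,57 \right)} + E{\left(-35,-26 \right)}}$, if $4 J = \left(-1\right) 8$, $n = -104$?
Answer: $2 i \sqrt{827} \approx 57.515 i$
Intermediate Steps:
$J = -2$ ($J = \frac{\left(-1\right) 8}{4} = \frac{1}{4} \left(-8\right) = -2$)
$E{\left(g,a \right)} = -104 - a$
$P{\left(X,R \right)} = \left(-91 + R\right) \left(97 + X\right)$
$\sqrt{P{\left(J,57 \right)} + E{\left(-35,-26 \right)}} = \sqrt{\left(-8827 - -182 + 97 \cdot 57 + 57 \left(-2\right)\right) - 78} = \sqrt{\left(-8827 + 182 + 5529 - 114\right) + \left(-104 + 26\right)} = \sqrt{-3230 - 78} = \sqrt{-3308} = 2 i \sqrt{827}$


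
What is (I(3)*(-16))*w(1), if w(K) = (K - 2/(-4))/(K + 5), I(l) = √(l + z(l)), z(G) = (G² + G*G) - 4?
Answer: -4*√17 ≈ -16.492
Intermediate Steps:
z(G) = -4 + 2*G² (z(G) = (G² + G²) - 4 = 2*G² - 4 = -4 + 2*G²)
I(l) = √(-4 + l + 2*l²) (I(l) = √(l + (-4 + 2*l²)) = √(-4 + l + 2*l²))
w(K) = (½ + K)/(5 + K) (w(K) = (K - 2*(-¼))/(5 + K) = (K + ½)/(5 + K) = (½ + K)/(5 + K))
(I(3)*(-16))*w(1) = (√(-4 + 3 + 2*3²)*(-16))*((½ + 1)/(5 + 1)) = (√(-4 + 3 + 2*9)*(-16))*((3/2)/6) = (√(-4 + 3 + 18)*(-16))*((⅙)*(3/2)) = (√17*(-16))*(¼) = -16*√17*(¼) = -4*√17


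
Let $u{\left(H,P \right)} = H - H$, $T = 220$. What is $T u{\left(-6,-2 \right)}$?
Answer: $0$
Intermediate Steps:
$u{\left(H,P \right)} = 0$
$T u{\left(-6,-2 \right)} = 220 \cdot 0 = 0$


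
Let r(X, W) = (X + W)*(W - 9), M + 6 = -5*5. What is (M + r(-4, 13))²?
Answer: 25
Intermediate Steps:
M = -31 (M = -6 - 5*5 = -6 - 25 = -31)
r(X, W) = (-9 + W)*(W + X) (r(X, W) = (W + X)*(-9 + W) = (-9 + W)*(W + X))
(M + r(-4, 13))² = (-31 + (13² - 9*13 - 9*(-4) + 13*(-4)))² = (-31 + (169 - 117 + 36 - 52))² = (-31 + 36)² = 5² = 25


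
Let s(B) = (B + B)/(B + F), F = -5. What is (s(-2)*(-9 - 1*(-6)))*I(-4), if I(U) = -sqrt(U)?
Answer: 24*I/7 ≈ 3.4286*I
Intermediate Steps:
s(B) = 2*B/(-5 + B) (s(B) = (B + B)/(B - 5) = (2*B)/(-5 + B) = 2*B/(-5 + B))
(s(-2)*(-9 - 1*(-6)))*I(-4) = ((2*(-2)/(-5 - 2))*(-9 - 1*(-6)))*(-sqrt(-4)) = ((2*(-2)/(-7))*(-9 + 6))*(-2*I) = ((2*(-2)*(-1/7))*(-3))*(-2*I) = ((4/7)*(-3))*(-2*I) = -(-24)*I/7 = 24*I/7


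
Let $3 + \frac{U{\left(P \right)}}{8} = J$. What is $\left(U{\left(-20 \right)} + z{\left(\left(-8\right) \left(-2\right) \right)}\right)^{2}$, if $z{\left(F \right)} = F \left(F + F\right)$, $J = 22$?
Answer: $440896$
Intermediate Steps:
$U{\left(P \right)} = 152$ ($U{\left(P \right)} = -24 + 8 \cdot 22 = -24 + 176 = 152$)
$z{\left(F \right)} = 2 F^{2}$ ($z{\left(F \right)} = F 2 F = 2 F^{2}$)
$\left(U{\left(-20 \right)} + z{\left(\left(-8\right) \left(-2\right) \right)}\right)^{2} = \left(152 + 2 \left(\left(-8\right) \left(-2\right)\right)^{2}\right)^{2} = \left(152 + 2 \cdot 16^{2}\right)^{2} = \left(152 + 2 \cdot 256\right)^{2} = \left(152 + 512\right)^{2} = 664^{2} = 440896$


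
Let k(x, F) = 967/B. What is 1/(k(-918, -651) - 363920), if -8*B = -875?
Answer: -875/318422264 ≈ -2.7479e-6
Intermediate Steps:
B = 875/8 (B = -⅛*(-875) = 875/8 ≈ 109.38)
k(x, F) = 7736/875 (k(x, F) = 967/(875/8) = 967*(8/875) = 7736/875)
1/(k(-918, -651) - 363920) = 1/(7736/875 - 363920) = 1/(-318422264/875) = -875/318422264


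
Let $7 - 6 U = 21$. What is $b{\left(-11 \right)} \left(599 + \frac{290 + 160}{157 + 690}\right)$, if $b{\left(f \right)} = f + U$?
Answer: $- \frac{20312120}{2541} \approx -7993.8$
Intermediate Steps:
$U = - \frac{7}{3}$ ($U = \frac{7}{6} - \frac{7}{2} = - \frac{7}{3} \approx -2.3333$)
$b{\left(f \right)} = - \frac{7}{3} + f$ ($b{\left(f \right)} = f - \frac{7}{3} = - \frac{7}{3} + f$)
$b{\left(-11 \right)} \left(599 + \frac{290 + 160}{157 + 690}\right) = \left(- \frac{7}{3} - 11\right) \left(599 + \frac{290 + 160}{157 + 690}\right) = - \frac{40 \left(599 + \frac{450}{847}\right)}{3} = \left(- \frac{40}{3}\right) \frac{507803}{847} = - \frac{20312120}{2541}$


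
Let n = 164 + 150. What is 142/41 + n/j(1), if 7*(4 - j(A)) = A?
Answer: 93952/1107 ≈ 84.871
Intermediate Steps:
n = 314
j(A) = 4 - A/7
142/41 + n/j(1) = 142/41 + 314/(4 - 1/7*1) = 142*(1/41) + 314/(4 - 1/7) = 142/41 + 314/(27/7) = 142/41 + 314*(7/27) = 142/41 + 2198/27 = 93952/1107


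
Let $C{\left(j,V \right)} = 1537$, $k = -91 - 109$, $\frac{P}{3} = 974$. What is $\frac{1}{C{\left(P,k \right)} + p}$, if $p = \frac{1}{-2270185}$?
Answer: $\frac{2270185}{3489274344} \approx 0.00065062$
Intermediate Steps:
$P = 2922$ ($P = 3 \cdot 974 = 2922$)
$k = -200$ ($k = -91 - 109 = -200$)
$p = - \frac{1}{2270185} \approx -4.4049 \cdot 10^{-7}$
$\frac{1}{C{\left(P,k \right)} + p} = \frac{1}{1537 - \frac{1}{2270185}} = \frac{1}{\frac{3489274344}{2270185}} = \frac{2270185}{3489274344}$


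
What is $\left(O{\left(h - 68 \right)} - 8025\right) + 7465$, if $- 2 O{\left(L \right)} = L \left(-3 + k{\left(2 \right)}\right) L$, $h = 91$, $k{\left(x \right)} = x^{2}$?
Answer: $- \frac{1649}{2} \approx -824.5$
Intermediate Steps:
$O{\left(L \right)} = - \frac{L^{2}}{2}$ ($O{\left(L \right)} = - \frac{L \left(-3 + 2^{2}\right) L}{2} = - \frac{L \left(-3 + 4\right) L}{2} = - \frac{L 1 L}{2} = - \frac{L L}{2} = - \frac{L^{2}}{2}$)
$\left(O{\left(h - 68 \right)} - 8025\right) + 7465 = \left(- \frac{\left(91 - 68\right)^{2}}{2} - 8025\right) + 7465 = \left(- \frac{23^{2}}{2} - 8025\right) + 7465 = \left(\left(- \frac{1}{2}\right) 529 - 8025\right) + 7465 = \left(- \frac{529}{2} - 8025\right) + 7465 = - \frac{16579}{2} + 7465 = - \frac{1649}{2}$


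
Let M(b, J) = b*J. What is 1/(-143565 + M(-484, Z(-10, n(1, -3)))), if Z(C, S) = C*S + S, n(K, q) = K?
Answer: -1/139209 ≈ -7.1834e-6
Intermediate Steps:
Z(C, S) = S + C*S
M(b, J) = J*b
1/(-143565 + M(-484, Z(-10, n(1, -3)))) = 1/(-143565 + (1*(1 - 10))*(-484)) = 1/(-143565 + (1*(-9))*(-484)) = 1/(-143565 - 9*(-484)) = 1/(-143565 + 4356) = 1/(-139209) = -1/139209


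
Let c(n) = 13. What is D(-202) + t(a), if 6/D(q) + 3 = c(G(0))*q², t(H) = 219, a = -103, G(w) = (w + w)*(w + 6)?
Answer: 116168337/530449 ≈ 219.00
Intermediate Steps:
G(w) = 2*w*(6 + w) (G(w) = (2*w)*(6 + w) = 2*w*(6 + w))
D(q) = 6/(-3 + 13*q²)
D(-202) + t(a) = 6/(-3 + 13*(-202)²) + 219 = 6/(-3 + 13*40804) + 219 = 6/(-3 + 530452) + 219 = 6/530449 + 219 = 116168337/530449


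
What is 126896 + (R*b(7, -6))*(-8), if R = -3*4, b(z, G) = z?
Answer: 127568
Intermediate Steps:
R = -12
126896 + (R*b(7, -6))*(-8) = 126896 - 12*7*(-8) = 126896 - 84*(-8) = 126896 + 672 = 127568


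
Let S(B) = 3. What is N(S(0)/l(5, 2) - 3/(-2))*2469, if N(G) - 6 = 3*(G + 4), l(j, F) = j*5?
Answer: 2822067/50 ≈ 56441.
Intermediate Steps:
l(j, F) = 5*j
N(G) = 18 + 3*G (N(G) = 6 + 3*(G + 4) = 6 + 3*(4 + G) = 6 + (12 + 3*G) = 18 + 3*G)
N(S(0)/l(5, 2) - 3/(-2))*2469 = (18 + 3*(3/((5*5)) - 3/(-2)))*2469 = (18 + 3*(3/25 - 3*(-½)))*2469 = (18 + 3*(3*(1/25) + 3/2))*2469 = (18 + 3*(3/25 + 3/2))*2469 = (18 + 3*(81/50))*2469 = (18 + 243/50)*2469 = (1143/50)*2469 = 2822067/50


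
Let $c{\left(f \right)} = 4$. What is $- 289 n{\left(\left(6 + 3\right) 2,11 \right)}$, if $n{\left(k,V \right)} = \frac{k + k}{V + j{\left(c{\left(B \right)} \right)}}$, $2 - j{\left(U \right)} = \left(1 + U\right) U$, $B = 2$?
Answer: $\frac{10404}{7} \approx 1486.3$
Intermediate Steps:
$j{\left(U \right)} = 2 - U \left(1 + U\right)$ ($j{\left(U \right)} = 2 - \left(1 + U\right) U = 2 - U \left(1 + U\right)$)
$n{\left(k,V \right)} = \frac{2 k}{-18 + V}$ ($n{\left(k,V \right)} = \frac{k + k}{V - 18} = \frac{2 k}{V - 18} = \frac{2 k}{-18 + V}$)
$- 289 n{\left(\left(6 + 3\right) 2,11 \right)} = - 289 \frac{2 \left(6 + 3\right) 2}{-18 + 11} = - 289 \frac{2 \cdot 9 \cdot 2}{-7} = - 289 \cdot 2 \cdot 18 \left(- \frac{1}{7}\right) = \left(-289\right) \left(- \frac{36}{7}\right) = \frac{10404}{7}$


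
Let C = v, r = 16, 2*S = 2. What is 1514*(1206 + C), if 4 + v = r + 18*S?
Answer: 1871304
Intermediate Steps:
S = 1 (S = (1/2)*2 = 1)
v = 30 (v = -4 + (16 + 18*1) = -4 + (16 + 18) = -4 + 34 = 30)
C = 30
1514*(1206 + C) = 1514*(1206 + 30) = 1514*1236 = 1871304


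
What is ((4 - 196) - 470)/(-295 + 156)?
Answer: 662/139 ≈ 4.7626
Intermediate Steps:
((4 - 196) - 470)/(-295 + 156) = (-192 - 470)/(-139) = -662*(-1/139) = 662/139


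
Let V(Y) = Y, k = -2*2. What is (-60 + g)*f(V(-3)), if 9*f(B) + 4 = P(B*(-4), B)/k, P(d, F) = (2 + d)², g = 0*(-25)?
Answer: 1060/3 ≈ 353.33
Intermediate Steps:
k = -4
g = 0
f(B) = -4/9 - (2 - 4*B)²/36 (f(B) = -4/9 + ((2 + B*(-4))²/(-4))/9 = -4/9 + ((2 - 4*B)²*(-¼))/9 = -4/9 + (-(2 - 4*B)²/4)/9 = -4/9 - (2 - 4*B)²/36)
(-60 + g)*f(V(-3)) = (-60 + 0)*(-4/9 - (-1 + 2*(-3))²/9) = -60*(-4/9 - (-1 - 6)²/9) = -60*(-4/9 - ⅑*(-7)²) = -60*(-4/9 - ⅑*49) = -60*(-4/9 - 49/9) = -60*(-53/9) = 1060/3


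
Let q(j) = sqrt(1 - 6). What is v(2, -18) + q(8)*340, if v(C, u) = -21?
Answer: -21 + 340*I*sqrt(5) ≈ -21.0 + 760.26*I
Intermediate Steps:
q(j) = I*sqrt(5) (q(j) = sqrt(-5) = I*sqrt(5))
v(2, -18) + q(8)*340 = -21 + (I*sqrt(5))*340 = -21 + 340*I*sqrt(5)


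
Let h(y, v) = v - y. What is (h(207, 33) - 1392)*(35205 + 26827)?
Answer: -97142112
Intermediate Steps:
(h(207, 33) - 1392)*(35205 + 26827) = ((33 - 1*207) - 1392)*(35205 + 26827) = ((33 - 207) - 1392)*62032 = (-174 - 1392)*62032 = -1566*62032 = -97142112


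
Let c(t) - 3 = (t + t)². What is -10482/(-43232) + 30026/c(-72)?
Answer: 757735115/448294224 ≈ 1.6903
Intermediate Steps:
c(t) = 3 + 4*t² (c(t) = 3 + (t + t)² = 3 + (2*t)² = 3 + 4*t²)
-10482/(-43232) + 30026/c(-72) = -10482/(-43232) + 30026/(3 + 4*(-72)²) = -10482*(-1/43232) + 30026/(3 + 4*5184) = 5241/21616 + 30026/(3 + 20736) = 5241/21616 + 30026/20739 = 757735115/448294224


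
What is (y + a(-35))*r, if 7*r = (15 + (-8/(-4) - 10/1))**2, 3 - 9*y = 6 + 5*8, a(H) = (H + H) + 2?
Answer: -4585/9 ≈ -509.44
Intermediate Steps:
a(H) = 2 + 2*H (a(H) = 2*H + 2 = 2 + 2*H)
y = -43/9 (y = 1/3 - (6 + 5*8)/9 = 1/3 - (6 + 40)/9 = 1/3 - 1/9*46 = 1/3 - 46/9 = -43/9 ≈ -4.7778)
r = 7 (r = (15 + (-8/(-4) - 10/1))**2/7 = (15 + (-8*(-1/4) - 10*1))**2/7 = (15 + (2 - 10))**2/7 = (15 - 8)**2/7 = (1/7)*7**2 = (1/7)*49 = 7)
(y + a(-35))*r = (-43/9 + (2 + 2*(-35)))*7 = (-43/9 + (2 - 70))*7 = (-43/9 - 68)*7 = -655/9*7 = -4585/9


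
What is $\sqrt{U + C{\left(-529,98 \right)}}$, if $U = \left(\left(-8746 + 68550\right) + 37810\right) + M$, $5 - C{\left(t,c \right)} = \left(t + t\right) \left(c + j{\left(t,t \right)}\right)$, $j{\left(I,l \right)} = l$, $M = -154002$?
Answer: $i \sqrt{512381} \approx 715.81 i$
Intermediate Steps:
$C{\left(t,c \right)} = 5 - 2 t \left(c + t\right)$ ($C{\left(t,c \right)} = 5 - \left(t + t\right) \left(c + t\right) = 5 - 2 t \left(c + t\right)$)
$U = -56388$ ($U = \left(\left(-8746 + 68550\right) + 37810\right) - 154002 = \left(59804 + 37810\right) - 154002 = 97614 - 154002 = -56388$)
$\sqrt{U + C{\left(-529,98 \right)}} = \sqrt{-56388 - \left(-5 - 103684 + 559682\right)} = \sqrt{-56388 + \left(5 - 559682 + 103684\right)} = \sqrt{-56388 - 455993} = \sqrt{-512381} = i \sqrt{512381}$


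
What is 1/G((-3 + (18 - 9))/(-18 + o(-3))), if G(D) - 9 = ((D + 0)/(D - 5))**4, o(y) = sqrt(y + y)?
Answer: (483520*sqrt(6) + 2129521*I)/(45*(96704*sqrt(6) + 425905*I)) ≈ 0.11111 - 8.8665e-8*I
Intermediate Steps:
o(y) = sqrt(2)*sqrt(y) (o(y) = sqrt(2*y) = sqrt(2)*sqrt(y))
G(D) = 9 + D**4/(-5 + D)**4 (G(D) = 9 + ((D + 0)/(D - 5))**4 = 9 + (D/(-5 + D))**4 = 9 + D**4/(-5 + D)**4)
1/G((-3 + (18 - 9))/(-18 + o(-3))) = 1/(9 + ((-3 + (18 - 9))/(-18 + sqrt(2)*sqrt(-3)))**4/(-5 + (-3 + (18 - 9))/(-18 + sqrt(2)*sqrt(-3)))**4) = 1/(9 + ((-3 + 9)/(-18 + sqrt(2)*(I*sqrt(3))))**4/(-5 + (-3 + 9)/(-18 + sqrt(2)*(I*sqrt(3))))**4) = 1/(9 + (6/(-18 + I*sqrt(6)))**4/(-5 + 6/(-18 + I*sqrt(6)))**4) = 1/(9 + (1296/(-18 + I*sqrt(6))**4)/(-5 + 6/(-18 + I*sqrt(6)))**4) = 1/(9 + 1296/((-18 + I*sqrt(6))**4*(-5 + 6/(-18 + I*sqrt(6)))**4))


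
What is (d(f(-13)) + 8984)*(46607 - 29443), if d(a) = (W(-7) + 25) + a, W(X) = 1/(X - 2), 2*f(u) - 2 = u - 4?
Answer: 1390498550/9 ≈ 1.5450e+8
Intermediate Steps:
f(u) = -1 + u/2 (f(u) = 1 + (u - 4)/2 = 1 + (-4 + u)/2 = 1 + (-2 + u/2) = -1 + u/2)
W(X) = 1/(-2 + X)
d(a) = 224/9 + a (d(a) = (1/(-2 - 7) + 25) + a = (1/(-9) + 25) + a = (-1/9 + 25) + a = 224/9 + a)
(d(f(-13)) + 8984)*(46607 - 29443) = ((224/9 + (-1 + (1/2)*(-13))) + 8984)*(46607 - 29443) = ((224/9 + (-1 - 13/2)) + 8984)*17164 = ((224/9 - 15/2) + 8984)*17164 = (313/18 + 8984)*17164 = (162025/18)*17164 = 1390498550/9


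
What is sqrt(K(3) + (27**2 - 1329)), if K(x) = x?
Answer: I*sqrt(597) ≈ 24.434*I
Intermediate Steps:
sqrt(K(3) + (27**2 - 1329)) = sqrt(3 + (27**2 - 1329)) = sqrt(3 + (729 - 1329)) = sqrt(3 - 600) = sqrt(-597) = I*sqrt(597)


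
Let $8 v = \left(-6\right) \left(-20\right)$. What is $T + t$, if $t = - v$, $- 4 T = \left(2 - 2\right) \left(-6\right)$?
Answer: $-15$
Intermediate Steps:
$v = 15$ ($v = \frac{\left(-6\right) \left(-20\right)}{8} = \frac{1}{8} \cdot 120 = 15$)
$T = 0$ ($T = - \frac{\left(2 - 2\right) \left(-6\right)}{4} = - \frac{0 \left(-6\right)}{4} = \left(- \frac{1}{4}\right) 0 = 0$)
$t = -15$ ($t = \left(-1\right) 15 = -15$)
$T + t = 0 - 15 = -15$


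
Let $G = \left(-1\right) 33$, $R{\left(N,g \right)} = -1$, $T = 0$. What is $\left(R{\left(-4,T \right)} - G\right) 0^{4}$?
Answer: $0$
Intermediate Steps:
$G = -33$
$\left(R{\left(-4,T \right)} - G\right) 0^{4} = \left(-1 - -33\right) 0^{4} = \left(-1 + 33\right) 0 = 32 \cdot 0 = 0$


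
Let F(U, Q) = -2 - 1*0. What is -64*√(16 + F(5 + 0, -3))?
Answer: -64*√14 ≈ -239.47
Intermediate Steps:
F(U, Q) = -2 (F(U, Q) = -2 + 0 = -2)
-64*√(16 + F(5 + 0, -3)) = -64*√(16 - 2) = -64*√14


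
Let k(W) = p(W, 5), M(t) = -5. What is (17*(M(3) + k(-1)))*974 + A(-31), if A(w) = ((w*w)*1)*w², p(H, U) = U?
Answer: 923521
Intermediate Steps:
k(W) = 5
A(w) = w⁴ (A(w) = (w²*1)*w² = w²*w² = w⁴)
(17*(M(3) + k(-1)))*974 + A(-31) = (17*(-5 + 5))*974 + (-31)⁴ = (17*0)*974 + 923521 = 0*974 + 923521 = 0 + 923521 = 923521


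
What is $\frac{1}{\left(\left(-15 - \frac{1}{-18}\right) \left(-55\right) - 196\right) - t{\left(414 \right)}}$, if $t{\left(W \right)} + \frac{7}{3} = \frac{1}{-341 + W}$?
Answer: $\frac{1314}{825539} \approx 0.0015917$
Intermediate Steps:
$t{\left(W \right)} = - \frac{7}{3} + \frac{1}{-341 + W}$
$\frac{1}{\left(\left(-15 - \frac{1}{-18}\right) \left(-55\right) - 196\right) - t{\left(414 \right)}} = \frac{1}{\left(\left(-15 - \frac{1}{-18}\right) \left(-55\right) - 196\right) - \frac{2390 - 2898}{3 \left(-341 + 414\right)}} = \frac{1}{\left(\left(-15 - - \frac{1}{18}\right) \left(-55\right) - 196\right) - \frac{2390 - 2898}{3 \cdot 73}} = \frac{1}{\left(\left(-15 + \frac{1}{18}\right) \left(-55\right) - 196\right) - \frac{1}{3} \cdot \frac{1}{73} \left(-508\right)} = \frac{1}{\left(\left(- \frac{269}{18}\right) \left(-55\right) - 196\right) - - \frac{508}{219}} = \frac{1}{\left(\frac{14795}{18} - 196\right) + \frac{508}{219}} = \frac{1}{\frac{11267}{18} + \frac{508}{219}} = \frac{1}{\frac{825539}{1314}} = \frac{1314}{825539}$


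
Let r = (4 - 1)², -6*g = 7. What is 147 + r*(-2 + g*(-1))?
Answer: 279/2 ≈ 139.50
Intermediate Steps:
g = -7/6 (g = -⅙*7 = -7/6 ≈ -1.1667)
r = 9 (r = 3² = 9)
147 + r*(-2 + g*(-1)) = 147 + 9*(-2 - 7/6*(-1)) = 147 + 9*(-2 + 7/6) = 147 + 9*(-⅚) = 147 - 15/2 = 279/2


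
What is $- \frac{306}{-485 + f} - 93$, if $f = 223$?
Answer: $- \frac{12030}{131} \approx -91.832$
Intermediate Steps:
$- \frac{306}{-485 + f} - 93 = - \frac{306}{-485 + 223} - 93 = - \frac{306}{-262} - 93 = \left(-306\right) \left(- \frac{1}{262}\right) - 93 = \frac{153}{131} - 93 = - \frac{12030}{131}$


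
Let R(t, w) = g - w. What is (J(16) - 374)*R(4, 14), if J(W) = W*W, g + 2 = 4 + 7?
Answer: 590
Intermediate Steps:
g = 9 (g = -2 + (4 + 7) = -2 + 11 = 9)
J(W) = W²
R(t, w) = 9 - w
(J(16) - 374)*R(4, 14) = (16² - 374)*(9 - 1*14) = (256 - 374)*(9 - 14) = -118*(-5) = 590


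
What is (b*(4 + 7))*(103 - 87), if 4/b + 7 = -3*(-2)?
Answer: -704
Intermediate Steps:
b = -4 (b = 4/(-7 - 3*(-2)) = 4/(-7 + 6) = 4/(-1) = 4*(-1) = -4)
(b*(4 + 7))*(103 - 87) = (-4*(4 + 7))*(103 - 87) = -4*11*16 = -44*16 = -704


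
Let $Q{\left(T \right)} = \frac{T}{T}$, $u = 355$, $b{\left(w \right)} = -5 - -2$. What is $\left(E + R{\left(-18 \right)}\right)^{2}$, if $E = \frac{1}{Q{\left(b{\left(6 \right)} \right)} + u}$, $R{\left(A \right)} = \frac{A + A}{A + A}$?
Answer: $\frac{127449}{126736} \approx 1.0056$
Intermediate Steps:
$b{\left(w \right)} = -3$ ($b{\left(w \right)} = -5 + 2 = -3$)
$R{\left(A \right)} = 1$ ($R{\left(A \right)} = \frac{2 A}{2 A} = 2 A \frac{1}{2 A} = 1$)
$Q{\left(T \right)} = 1$
$E = \frac{1}{356}$ ($E = \frac{1}{1 + 355} = \frac{1}{356} \approx 0.002809$)
$\left(E + R{\left(-18 \right)}\right)^{2} = \left(\frac{1}{356} + 1\right)^{2} = \left(\frac{357}{356}\right)^{2} = \frac{127449}{126736}$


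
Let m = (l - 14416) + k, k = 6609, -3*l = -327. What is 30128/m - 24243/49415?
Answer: -837698867/190198335 ≈ -4.4043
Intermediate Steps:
l = 109 (l = -⅓*(-327) = 109)
m = -7698 (m = (109 - 14416) + 6609 = -14307 + 6609 = -7698)
30128/m - 24243/49415 = 30128/(-7698) - 24243/49415 = 30128*(-1/7698) - 24243*1/49415 = -15064/3849 - 24243/49415 = -837698867/190198335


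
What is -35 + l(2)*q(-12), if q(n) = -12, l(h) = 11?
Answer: -167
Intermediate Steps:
-35 + l(2)*q(-12) = -35 + 11*(-12) = -35 - 132 = -167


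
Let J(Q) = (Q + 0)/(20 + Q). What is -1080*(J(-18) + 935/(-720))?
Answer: 22245/2 ≈ 11123.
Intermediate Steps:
J(Q) = Q/(20 + Q)
-1080*(J(-18) + 935/(-720)) = -1080*(-18/(20 - 18) + 935/(-720)) = -1080*(-18/2 + 935*(-1/720)) = -1080*(-18*1/2 - 187/144) = -1080*(-9 - 187/144) = -1080*(-1483/144) = 22245/2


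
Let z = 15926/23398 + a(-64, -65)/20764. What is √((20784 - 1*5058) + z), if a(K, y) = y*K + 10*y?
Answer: √232007095568969633222/121459018 ≈ 125.41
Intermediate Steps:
a(K, y) = 10*y + K*y (a(K, y) = K*y + 10*y = 10*y + K*y)
z = 103203611/121459018 (z = 15926/23398 - 65*(10 - 64)/20764 = 15926*(1/23398) - 65*(-54)*(1/20764) = 7963/11699 + 3510*(1/20764) = 7963/11699 + 1755/10382 = 103203611/121459018 ≈ 0.84970)
√((20784 - 1*5058) + z) = √((20784 - 1*5058) + 103203611/121459018) = √((20784 - 5058) + 103203611/121459018) = √(15726 + 103203611/121459018) = √(1910167720679/121459018) = √232007095568969633222/121459018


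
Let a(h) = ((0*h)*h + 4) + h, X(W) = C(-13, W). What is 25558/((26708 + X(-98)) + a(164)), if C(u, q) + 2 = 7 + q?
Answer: 25558/26783 ≈ 0.95426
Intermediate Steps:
C(u, q) = 5 + q (C(u, q) = -2 + (7 + q) = 5 + q)
X(W) = 5 + W
a(h) = 4 + h (a(h) = (0*h + 4) + h = (0 + 4) + h = 4 + h)
25558/((26708 + X(-98)) + a(164)) = 25558/((26708 + (5 - 98)) + (4 + 164)) = 25558/((26708 - 93) + 168) = 25558/(26615 + 168) = 25558/26783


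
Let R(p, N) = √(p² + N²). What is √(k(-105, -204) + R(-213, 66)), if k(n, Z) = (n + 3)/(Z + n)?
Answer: √(3502 + 159135*√221)/103 ≈ 14.944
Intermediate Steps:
k(n, Z) = (3 + n)/(Z + n)
R(p, N) = √(N² + p²)
√(k(-105, -204) + R(-213, 66)) = √((3 - 105)/(-204 - 105) + √(66² + (-213)²)) = √(-102/(-309) + √(4356 + 45369)) = √(-1/309*(-102) + √49725) = √(34/103 + 15*√221)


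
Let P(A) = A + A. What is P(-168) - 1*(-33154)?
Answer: 32818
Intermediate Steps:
P(A) = 2*A
P(-168) - 1*(-33154) = 2*(-168) - 1*(-33154) = -336 + 33154 = 32818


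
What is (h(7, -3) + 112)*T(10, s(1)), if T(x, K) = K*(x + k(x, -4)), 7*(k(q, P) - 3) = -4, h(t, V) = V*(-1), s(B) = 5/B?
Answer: 50025/7 ≈ 7146.4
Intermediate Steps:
h(t, V) = -V
k(q, P) = 17/7 (k(q, P) = 3 + (1/7)*(-4) = 3 - 4/7 = 17/7)
T(x, K) = K*(17/7 + x) (T(x, K) = K*(x + 17/7) = K*(17/7 + x))
(h(7, -3) + 112)*T(10, s(1)) = (-1*(-3) + 112)*((5/1)*(17 + 7*10)/7) = (3 + 112)*((5*1)*(17 + 70)/7) = 115*((1/7)*5*87) = 115*(435/7) = 50025/7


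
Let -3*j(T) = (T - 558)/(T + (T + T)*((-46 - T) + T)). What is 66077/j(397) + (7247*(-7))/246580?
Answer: -252268648863547/5671340 ≈ -4.4481e+7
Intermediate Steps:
j(T) = (-558 + T)/(273*T) (j(T) = -(T - 558)/(3*(T + (T + T)*((-46 - T) + T))) = -(-558 + T)/(3*(T + (2*T)*(-46))) = -(-558 + T)/(3*(T - 92*T)) = -(-558 + T)/(3*((-91*T))) = -(-558 + T)*(-1/(91*T))/3 = -(-1)*(-558 + T)/(273*T) = (-558 + T)/(273*T))
66077/j(397) + (7247*(-7))/246580 = 66077/(((1/273)*(-558 + 397)/397)) + (7247*(-7))/246580 = 66077/(((1/273)*(1/397)*(-161))) - 50729*1/246580 = 66077/(-23/15483) - 50729/246580 = 66077*(-15483/23) - 50729/246580 = -1023070191/23 - 50729/246580 = -252268648863547/5671340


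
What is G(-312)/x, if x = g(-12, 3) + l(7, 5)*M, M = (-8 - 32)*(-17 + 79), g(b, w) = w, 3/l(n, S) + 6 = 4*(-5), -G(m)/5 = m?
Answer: 6760/1253 ≈ 5.3951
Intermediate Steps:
G(m) = -5*m
l(n, S) = -3/26 (l(n, S) = 3/(-6 + 4*(-5)) = 3/(-6 - 20) = 3/(-26) = 3*(-1/26) = -3/26)
M = -2480 (M = -40*62 = -2480)
x = 3759/13 (x = 3 - 3/26*(-2480) = 3 + 3720/13 = 3759/13 ≈ 289.15)
G(-312)/x = (-5*(-312))/(3759/13) = 1560*(13/3759) = 6760/1253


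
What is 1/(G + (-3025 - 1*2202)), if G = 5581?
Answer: 1/354 ≈ 0.0028249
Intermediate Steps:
1/(G + (-3025 - 1*2202)) = 1/(5581 + (-3025 - 1*2202)) = 1/(5581 + (-3025 - 2202)) = 1/(5581 - 5227) = 1/354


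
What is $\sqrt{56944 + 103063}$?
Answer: $\sqrt{160007} \approx 400.01$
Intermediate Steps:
$\sqrt{56944 + 103063} = \sqrt{160007}$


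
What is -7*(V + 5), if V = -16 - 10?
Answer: 147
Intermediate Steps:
V = -26
-7*(V + 5) = -7*(-26 + 5) = -7*(-21) = 147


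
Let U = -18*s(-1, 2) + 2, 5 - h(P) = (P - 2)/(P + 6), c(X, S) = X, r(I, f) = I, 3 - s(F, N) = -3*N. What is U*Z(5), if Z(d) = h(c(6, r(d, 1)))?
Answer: -2240/3 ≈ -746.67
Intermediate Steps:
s(F, N) = 3 + 3*N (s(F, N) = 3 - (-3)*N = 3 + 3*N)
h(P) = 5 - (-2 + P)/(6 + P) (h(P) = 5 - (P - 2)/(P + 6) = 5 - (-2 + P)/(6 + P))
Z(d) = 14/3 (Z(d) = 4*(8 + 6)/(6 + 6) = 4*14/12 = 4*(1/12)*14 = 14/3)
U = -160 (U = -18*(3 + 3*2) + 2 = -18*(3 + 6) + 2 = -18*9 + 2 = -162 + 2 = -160)
U*Z(5) = -160*14/3 = -2240/3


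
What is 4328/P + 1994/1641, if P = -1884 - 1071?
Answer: -134442/538795 ≈ -0.24952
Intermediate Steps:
P = -2955
4328/P + 1994/1641 = 4328/(-2955) + 1994/1641 = 4328*(-1/2955) + 1994*(1/1641) = -4328/2955 + 1994/1641 = -134442/538795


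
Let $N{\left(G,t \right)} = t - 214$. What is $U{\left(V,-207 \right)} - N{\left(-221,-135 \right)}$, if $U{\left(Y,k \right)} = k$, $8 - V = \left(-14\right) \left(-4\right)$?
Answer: $142$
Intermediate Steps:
$V = -48$ ($V = 8 - \left(-14\right) \left(-4\right) = 8 - 56 = -48$)
$N{\left(G,t \right)} = -214 + t$
$U{\left(V,-207 \right)} - N{\left(-221,-135 \right)} = -207 - \left(-214 - 135\right) = -207 - -349 = -207 + 349 = 142$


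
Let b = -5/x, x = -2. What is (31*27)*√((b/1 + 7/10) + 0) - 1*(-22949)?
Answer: 22949 + 3348*√5/5 ≈ 24446.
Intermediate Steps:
b = 5/2 (b = -5/(-2) = -5*(-½) = 5/2 ≈ 2.5000)
(31*27)*√((b/1 + 7/10) + 0) - 1*(-22949) = (31*27)*√(((5/2)/1 + 7/10) + 0) - 1*(-22949) = 837*√(((5/2)*1 + 7*(⅒)) + 0) + 22949 = 837*√((5/2 + 7/10) + 0) + 22949 = 837*√(16/5 + 0) + 22949 = 837*√(16/5) + 22949 = 837*(4*√5/5) + 22949 = 3348*√5/5 + 22949 = 22949 + 3348*√5/5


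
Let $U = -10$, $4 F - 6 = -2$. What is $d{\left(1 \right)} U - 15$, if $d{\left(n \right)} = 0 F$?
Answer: $-15$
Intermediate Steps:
$F = 1$ ($F = \frac{3}{2} + \frac{1}{4} \left(-2\right) = \frac{3}{2} - \frac{1}{2} = 1$)
$d{\left(n \right)} = 0$ ($d{\left(n \right)} = 0 \cdot 1 = 0$)
$d{\left(1 \right)} U - 15 = 0 \left(-10\right) - 15 = 0 - 15 = -15$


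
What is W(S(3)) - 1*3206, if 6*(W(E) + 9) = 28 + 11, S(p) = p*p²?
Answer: -6417/2 ≈ -3208.5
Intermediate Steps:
S(p) = p³
W(E) = -5/2 (W(E) = -9 + (28 + 11)/6 = -9 + (⅙)*39 = -9 + 13/2 = -5/2)
W(S(3)) - 1*3206 = -5/2 - 1*3206 = -5/2 - 3206 = -6417/2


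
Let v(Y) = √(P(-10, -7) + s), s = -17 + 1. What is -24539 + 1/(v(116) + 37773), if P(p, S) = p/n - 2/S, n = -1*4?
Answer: (-24539*√2590 + 12976763044*I)/(√2590 - 528822*I) ≈ -24539.0 - 3.7253e-9*I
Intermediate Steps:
n = -4
P(p, S) = -2/S - p/4 (P(p, S) = p/(-4) - 2/S = p*(-¼) - 2/S = -p/4 - 2/S = -2/S - p/4)
s = -16
v(Y) = I*√2590/14 (v(Y) = √((-2/(-7) - ¼*(-10)) - 16) = √((-2*(-⅐) + 5/2) - 16) = √((2/7 + 5/2) - 16) = √(39/14 - 16) = √(-185/14) = I*√2590/14)
-24539 + 1/(v(116) + 37773) = -24539 + 1/(I*√2590/14 + 37773) = -24539 + 1/(37773 + I*√2590/14)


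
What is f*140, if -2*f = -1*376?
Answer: 26320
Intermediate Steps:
f = 188 (f = -(-1)*376/2 = -½*(-376) = 188)
f*140 = 188*140 = 26320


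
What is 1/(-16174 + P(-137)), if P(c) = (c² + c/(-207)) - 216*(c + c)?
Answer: 207/12788390 ≈ 1.6187e-5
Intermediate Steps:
P(c) = c² - 89425*c/207 (P(c) = (c² - c/207) - 432*c = c² - 89425*c/207)
1/(-16174 + P(-137)) = 1/(-16174 + (1/207)*(-137)*(-89425 + 207*(-137))) = 1/(-16174 + (1/207)*(-137)*(-89425 - 28359)) = 1/(-16174 + (1/207)*(-137)*(-117784)) = 1/(-16174 + 16136408/207) = 1/(12788390/207) = 207/12788390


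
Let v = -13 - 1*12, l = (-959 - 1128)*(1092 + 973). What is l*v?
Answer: 107741375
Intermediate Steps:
l = -4309655 (l = -2087*2065 = -4309655)
v = -25 (v = -13 - 12 = -25)
l*v = -4309655*(-25) = 107741375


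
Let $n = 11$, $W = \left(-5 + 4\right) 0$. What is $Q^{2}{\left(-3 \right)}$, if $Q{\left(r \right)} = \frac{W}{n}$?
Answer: $0$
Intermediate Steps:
$W = 0$ ($W = \left(-1\right) 0 = 0$)
$Q{\left(r \right)} = 0$ ($Q{\left(r \right)} = \frac{0}{11} = 0 \cdot \frac{1}{11} = 0$)
$Q^{2}{\left(-3 \right)} = 0^{2} = 0$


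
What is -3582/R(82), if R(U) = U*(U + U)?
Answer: -1791/6724 ≈ -0.26636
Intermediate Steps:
R(U) = 2*U**2 (R(U) = U*(2*U) = 2*U**2)
-3582/R(82) = -3582/(2*82**2) = -3582/(2*6724) = -3582/13448 = -3582*1/13448 = -1791/6724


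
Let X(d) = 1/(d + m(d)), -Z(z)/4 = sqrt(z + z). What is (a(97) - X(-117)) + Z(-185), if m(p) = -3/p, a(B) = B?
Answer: 442553/4562 - 4*I*sqrt(370) ≈ 97.009 - 76.942*I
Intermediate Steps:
Z(z) = -4*sqrt(2)*sqrt(z) (Z(z) = -4*sqrt(z + z) = -4*sqrt(2)*sqrt(z))
X(d) = 1/(d - 3/d)
(a(97) - X(-117)) + Z(-185) = (97 - (-117)/(-3 + (-117)**2)) - 4*sqrt(2)*sqrt(-185) = (97 - (-117)/(-3 + 13689)) - 4*sqrt(2)*I*sqrt(185) = (97 - (-117)/13686) - 4*I*sqrt(370) = (97 - 1*(-39/4562)) - 4*I*sqrt(370) = (97 + 39/4562) - 4*I*sqrt(370) = 442553/4562 - 4*I*sqrt(370)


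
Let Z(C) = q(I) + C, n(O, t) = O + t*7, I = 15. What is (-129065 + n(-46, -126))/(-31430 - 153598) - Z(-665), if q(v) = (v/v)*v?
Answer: 40132731/61676 ≈ 650.70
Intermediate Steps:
q(v) = v (q(v) = 1*v = v)
n(O, t) = O + 7*t
Z(C) = 15 + C
(-129065 + n(-46, -126))/(-31430 - 153598) - Z(-665) = (-129065 + (-46 + 7*(-126)))/(-31430 - 153598) - (15 - 665) = (-129065 + (-46 - 882))/(-185028) - 1*(-650) = (-129065 - 928)*(-1/185028) + 650 = -129993*(-1/185028) + 650 = 43331/61676 + 650 = 40132731/61676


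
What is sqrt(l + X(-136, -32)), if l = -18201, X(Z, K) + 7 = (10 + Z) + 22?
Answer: 2*I*sqrt(4578) ≈ 135.32*I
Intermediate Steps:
X(Z, K) = 25 + Z (X(Z, K) = -7 + ((10 + Z) + 22) = -7 + (32 + Z) = 25 + Z)
sqrt(l + X(-136, -32)) = sqrt(-18201 + (25 - 136)) = sqrt(-18201 - 111) = sqrt(-18312) = 2*I*sqrt(4578)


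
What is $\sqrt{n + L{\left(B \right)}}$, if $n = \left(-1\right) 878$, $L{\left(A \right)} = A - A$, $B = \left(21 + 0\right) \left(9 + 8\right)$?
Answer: $i \sqrt{878} \approx 29.631 i$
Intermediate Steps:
$B = 357$ ($B = 21 \cdot 17 = 357$)
$L{\left(A \right)} = 0$
$n = -878$
$\sqrt{n + L{\left(B \right)}} = \sqrt{-878 + 0} = \sqrt{-878} = i \sqrt{878}$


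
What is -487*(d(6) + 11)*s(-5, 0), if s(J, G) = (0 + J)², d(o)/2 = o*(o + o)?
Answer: -1887125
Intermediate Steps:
d(o) = 4*o² (d(o) = 2*(o*(o + o)) = 2*(o*(2*o)) = 2*(2*o²) = 4*o²)
s(J, G) = J²
-487*(d(6) + 11)*s(-5, 0) = -487*(4*6² + 11)*(-5)² = -487*(4*36 + 11)*25 = -487*(144 + 11)*25 = -75485*25 = -487*3875 = -1887125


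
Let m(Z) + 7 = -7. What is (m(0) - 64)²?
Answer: 6084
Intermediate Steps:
m(Z) = -14 (m(Z) = -7 - 7 = -14)
(m(0) - 64)² = (-14 - 64)² = (-78)² = 6084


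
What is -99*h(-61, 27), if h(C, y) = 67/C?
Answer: 6633/61 ≈ 108.74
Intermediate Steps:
-99*h(-61, 27) = -6633/(-61) = -6633*(-1)/61 = -99*(-67/61) = 6633/61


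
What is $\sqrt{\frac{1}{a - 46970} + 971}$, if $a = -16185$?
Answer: $\frac{4 \sqrt{242055368445}}{63155} \approx 31.161$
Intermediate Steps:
$\sqrt{\frac{1}{a - 46970} + 971} = \sqrt{\frac{1}{-16185 - 46970} + 971} = \sqrt{\frac{1}{-63155} + 971} = \sqrt{- \frac{1}{63155} + 971} = \sqrt{\frac{61323504}{63155}} = \frac{4 \sqrt{242055368445}}{63155}$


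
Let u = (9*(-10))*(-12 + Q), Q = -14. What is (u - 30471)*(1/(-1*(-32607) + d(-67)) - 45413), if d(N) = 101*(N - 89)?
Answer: 7175791090174/5617 ≈ 1.2775e+9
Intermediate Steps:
d(N) = -8989 + 101*N (d(N) = 101*(-89 + N) = -8989 + 101*N)
u = 2340 (u = (9*(-10))*(-12 - 14) = -90*(-26) = 2340)
(u - 30471)*(1/(-1*(-32607) + d(-67)) - 45413) = (2340 - 30471)*(1/(-1*(-32607) + (-8989 + 101*(-67))) - 45413) = -28131*(1/(32607 + (-8989 - 6767)) - 45413) = -28131*(1/(32607 - 15756) - 45413) = -28131*(1/16851 - 45413) = -28131*(-765254462/16851) = 7175791090174/5617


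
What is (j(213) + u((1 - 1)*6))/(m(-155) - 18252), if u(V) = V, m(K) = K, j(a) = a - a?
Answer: 0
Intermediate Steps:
j(a) = 0
(j(213) + u((1 - 1)*6))/(m(-155) - 18252) = (0 + (1 - 1)*6)/(-155 - 18252) = (0 + 0*6)/(-18407) = (0 + 0)*(-1/18407) = 0*(-1/18407) = 0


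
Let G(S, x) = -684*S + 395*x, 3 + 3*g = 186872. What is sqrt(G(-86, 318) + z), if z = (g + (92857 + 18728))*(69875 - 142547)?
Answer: I*sqrt(12635635342) ≈ 1.1241e+5*I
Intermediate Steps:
g = 186869/3 (g = -1 + (1/3)*186872 = -1 + 186872/3 = 186869/3 ≈ 62290.)
z = -12635819776 (z = (186869/3 + (92857 + 18728))*(69875 - 142547) = (186869/3 + 111585)*(-72672) = (521624/3)*(-72672) = -12635819776)
sqrt(G(-86, 318) + z) = sqrt((-684*(-86) + 395*318) - 12635819776) = sqrt((58824 + 125610) - 12635819776) = sqrt(184434 - 12635819776) = sqrt(-12635635342) = I*sqrt(12635635342)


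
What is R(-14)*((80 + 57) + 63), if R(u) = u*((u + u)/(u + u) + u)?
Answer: 36400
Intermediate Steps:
R(u) = u*(1 + u) (R(u) = u*((2*u)/((2*u)) + u) = u*((2*u)*(1/(2*u)) + u) = u*(1 + u))
R(-14)*((80 + 57) + 63) = (-14*(1 - 14))*((80 + 57) + 63) = (-14*(-13))*(137 + 63) = 182*200 = 36400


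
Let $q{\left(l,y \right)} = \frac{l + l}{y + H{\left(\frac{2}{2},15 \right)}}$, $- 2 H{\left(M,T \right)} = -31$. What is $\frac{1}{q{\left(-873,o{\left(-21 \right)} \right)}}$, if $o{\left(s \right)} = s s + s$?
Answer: $- \frac{871}{3492} \approx -0.24943$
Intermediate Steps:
$H{\left(M,T \right)} = \frac{31}{2}$ ($H{\left(M,T \right)} = \left(- \frac{1}{2}\right) \left(-31\right) = \frac{31}{2}$)
$o{\left(s \right)} = s + s^{2}$ ($o{\left(s \right)} = s^{2} + s = s + s^{2}$)
$q{\left(l,y \right)} = \frac{2 l}{\frac{31}{2} + y}$ ($q{\left(l,y \right)} = \frac{l + l}{y + \frac{31}{2}} = \frac{2 l}{\frac{31}{2} + y}$)
$\frac{1}{q{\left(-873,o{\left(-21 \right)} \right)}} = \frac{1}{4 \left(-873\right) \frac{1}{31 + 2 \left(- 21 \left(1 - 21\right)\right)}} = \frac{1}{4 \left(-873\right) \frac{1}{31 + 2 \left(\left(-21\right) \left(-20\right)\right)}} = \frac{1}{4 \left(-873\right) \frac{1}{31 + 2 \cdot 420}} = \frac{1}{4 \left(-873\right) \frac{1}{31 + 840}} = \frac{1}{4 \left(-873\right) \frac{1}{871}} = \frac{1}{- \frac{3492}{871}} = - \frac{871}{3492}$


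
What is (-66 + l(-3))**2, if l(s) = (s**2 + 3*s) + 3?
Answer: 3969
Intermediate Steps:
l(s) = 3 + s**2 + 3*s
(-66 + l(-3))**2 = (-66 + (3 + (-3)**2 + 3*(-3)))**2 = (-66 + (3 + 9 - 9))**2 = (-66 + 3)**2 = (-63)**2 = 3969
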